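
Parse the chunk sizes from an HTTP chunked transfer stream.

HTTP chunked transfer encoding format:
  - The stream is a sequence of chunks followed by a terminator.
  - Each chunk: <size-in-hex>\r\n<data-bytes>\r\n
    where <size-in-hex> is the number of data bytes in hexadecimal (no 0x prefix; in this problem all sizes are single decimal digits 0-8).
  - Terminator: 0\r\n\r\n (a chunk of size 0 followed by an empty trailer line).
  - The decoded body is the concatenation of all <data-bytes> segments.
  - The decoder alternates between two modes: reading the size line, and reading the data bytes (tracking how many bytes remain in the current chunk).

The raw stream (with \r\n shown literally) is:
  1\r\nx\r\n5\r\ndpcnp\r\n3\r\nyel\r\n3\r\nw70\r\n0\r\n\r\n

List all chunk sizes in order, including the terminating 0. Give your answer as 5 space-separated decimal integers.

Chunk 1: stream[0..1]='1' size=0x1=1, data at stream[3..4]='x' -> body[0..1], body so far='x'
Chunk 2: stream[6..7]='5' size=0x5=5, data at stream[9..14]='dpcnp' -> body[1..6], body so far='xdpcnp'
Chunk 3: stream[16..17]='3' size=0x3=3, data at stream[19..22]='yel' -> body[6..9], body so far='xdpcnpyel'
Chunk 4: stream[24..25]='3' size=0x3=3, data at stream[27..30]='w70' -> body[9..12], body so far='xdpcnpyelw70'
Chunk 5: stream[32..33]='0' size=0 (terminator). Final body='xdpcnpyelw70' (12 bytes)

Answer: 1 5 3 3 0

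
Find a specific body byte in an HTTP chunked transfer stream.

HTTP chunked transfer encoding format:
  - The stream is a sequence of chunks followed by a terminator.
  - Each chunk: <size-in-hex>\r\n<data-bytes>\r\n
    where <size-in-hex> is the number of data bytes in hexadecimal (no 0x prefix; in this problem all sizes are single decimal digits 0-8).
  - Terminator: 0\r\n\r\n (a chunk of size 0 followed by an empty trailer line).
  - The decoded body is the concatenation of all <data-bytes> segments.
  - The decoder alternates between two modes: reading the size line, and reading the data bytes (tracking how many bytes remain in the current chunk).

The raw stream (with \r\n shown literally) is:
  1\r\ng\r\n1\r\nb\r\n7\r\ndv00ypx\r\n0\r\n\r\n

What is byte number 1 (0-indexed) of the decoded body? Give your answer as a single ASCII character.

Chunk 1: stream[0..1]='1' size=0x1=1, data at stream[3..4]='g' -> body[0..1], body so far='g'
Chunk 2: stream[6..7]='1' size=0x1=1, data at stream[9..10]='b' -> body[1..2], body so far='gb'
Chunk 3: stream[12..13]='7' size=0x7=7, data at stream[15..22]='dv00ypx' -> body[2..9], body so far='gbdv00ypx'
Chunk 4: stream[24..25]='0' size=0 (terminator). Final body='gbdv00ypx' (9 bytes)
Body byte 1 = 'b'

Answer: b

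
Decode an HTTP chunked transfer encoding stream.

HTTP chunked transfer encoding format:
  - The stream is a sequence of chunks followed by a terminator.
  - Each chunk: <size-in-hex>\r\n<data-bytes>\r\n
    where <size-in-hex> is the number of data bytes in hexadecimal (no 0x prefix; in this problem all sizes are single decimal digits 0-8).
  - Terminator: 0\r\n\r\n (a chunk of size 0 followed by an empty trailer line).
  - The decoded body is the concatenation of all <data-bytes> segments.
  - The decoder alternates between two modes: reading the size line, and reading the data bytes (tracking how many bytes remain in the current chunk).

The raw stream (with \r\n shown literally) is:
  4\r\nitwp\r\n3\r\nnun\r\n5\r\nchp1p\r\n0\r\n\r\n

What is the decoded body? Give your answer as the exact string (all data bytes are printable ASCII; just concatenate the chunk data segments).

Chunk 1: stream[0..1]='4' size=0x4=4, data at stream[3..7]='itwp' -> body[0..4], body so far='itwp'
Chunk 2: stream[9..10]='3' size=0x3=3, data at stream[12..15]='nun' -> body[4..7], body so far='itwpnun'
Chunk 3: stream[17..18]='5' size=0x5=5, data at stream[20..25]='chp1p' -> body[7..12], body so far='itwpnunchp1p'
Chunk 4: stream[27..28]='0' size=0 (terminator). Final body='itwpnunchp1p' (12 bytes)

Answer: itwpnunchp1p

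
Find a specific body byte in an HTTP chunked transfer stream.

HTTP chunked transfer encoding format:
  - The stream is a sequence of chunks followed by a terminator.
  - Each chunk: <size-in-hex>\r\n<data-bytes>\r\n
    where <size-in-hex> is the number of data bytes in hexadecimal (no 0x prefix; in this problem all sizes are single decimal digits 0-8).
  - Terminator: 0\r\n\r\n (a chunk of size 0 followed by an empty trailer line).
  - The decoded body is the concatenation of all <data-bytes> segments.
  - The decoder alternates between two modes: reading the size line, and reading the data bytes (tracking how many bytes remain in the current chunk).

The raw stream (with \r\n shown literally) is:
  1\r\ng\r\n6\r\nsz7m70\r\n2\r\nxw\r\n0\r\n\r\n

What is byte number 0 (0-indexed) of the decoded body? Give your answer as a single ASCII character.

Answer: g

Derivation:
Chunk 1: stream[0..1]='1' size=0x1=1, data at stream[3..4]='g' -> body[0..1], body so far='g'
Chunk 2: stream[6..7]='6' size=0x6=6, data at stream[9..15]='sz7m70' -> body[1..7], body so far='gsz7m70'
Chunk 3: stream[17..18]='2' size=0x2=2, data at stream[20..22]='xw' -> body[7..9], body so far='gsz7m70xw'
Chunk 4: stream[24..25]='0' size=0 (terminator). Final body='gsz7m70xw' (9 bytes)
Body byte 0 = 'g'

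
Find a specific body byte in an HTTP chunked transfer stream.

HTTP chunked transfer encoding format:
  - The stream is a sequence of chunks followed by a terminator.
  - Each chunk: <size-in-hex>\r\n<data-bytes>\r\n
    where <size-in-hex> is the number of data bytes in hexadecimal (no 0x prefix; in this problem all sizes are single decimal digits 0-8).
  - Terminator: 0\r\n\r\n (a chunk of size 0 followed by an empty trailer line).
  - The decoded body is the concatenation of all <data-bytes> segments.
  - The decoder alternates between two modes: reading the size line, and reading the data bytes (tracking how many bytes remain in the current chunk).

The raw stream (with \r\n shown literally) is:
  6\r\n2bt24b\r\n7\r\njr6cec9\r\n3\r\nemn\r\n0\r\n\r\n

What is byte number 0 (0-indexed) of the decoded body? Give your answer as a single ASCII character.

Chunk 1: stream[0..1]='6' size=0x6=6, data at stream[3..9]='2bt24b' -> body[0..6], body so far='2bt24b'
Chunk 2: stream[11..12]='7' size=0x7=7, data at stream[14..21]='jr6cec9' -> body[6..13], body so far='2bt24bjr6cec9'
Chunk 3: stream[23..24]='3' size=0x3=3, data at stream[26..29]='emn' -> body[13..16], body so far='2bt24bjr6cec9emn'
Chunk 4: stream[31..32]='0' size=0 (terminator). Final body='2bt24bjr6cec9emn' (16 bytes)
Body byte 0 = '2'

Answer: 2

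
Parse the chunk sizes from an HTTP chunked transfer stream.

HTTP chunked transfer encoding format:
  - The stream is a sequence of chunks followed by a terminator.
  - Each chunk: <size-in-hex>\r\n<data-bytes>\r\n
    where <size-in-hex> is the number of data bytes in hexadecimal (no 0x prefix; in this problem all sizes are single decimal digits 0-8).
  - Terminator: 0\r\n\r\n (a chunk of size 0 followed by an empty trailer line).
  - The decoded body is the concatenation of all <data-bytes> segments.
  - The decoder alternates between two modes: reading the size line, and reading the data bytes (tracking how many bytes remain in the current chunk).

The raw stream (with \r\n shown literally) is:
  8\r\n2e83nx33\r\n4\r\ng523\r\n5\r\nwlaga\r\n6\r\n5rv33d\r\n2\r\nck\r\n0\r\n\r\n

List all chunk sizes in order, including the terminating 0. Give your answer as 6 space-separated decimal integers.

Answer: 8 4 5 6 2 0

Derivation:
Chunk 1: stream[0..1]='8' size=0x8=8, data at stream[3..11]='2e83nx33' -> body[0..8], body so far='2e83nx33'
Chunk 2: stream[13..14]='4' size=0x4=4, data at stream[16..20]='g523' -> body[8..12], body so far='2e83nx33g523'
Chunk 3: stream[22..23]='5' size=0x5=5, data at stream[25..30]='wlaga' -> body[12..17], body so far='2e83nx33g523wlaga'
Chunk 4: stream[32..33]='6' size=0x6=6, data at stream[35..41]='5rv33d' -> body[17..23], body so far='2e83nx33g523wlaga5rv33d'
Chunk 5: stream[43..44]='2' size=0x2=2, data at stream[46..48]='ck' -> body[23..25], body so far='2e83nx33g523wlaga5rv33dck'
Chunk 6: stream[50..51]='0' size=0 (terminator). Final body='2e83nx33g523wlaga5rv33dck' (25 bytes)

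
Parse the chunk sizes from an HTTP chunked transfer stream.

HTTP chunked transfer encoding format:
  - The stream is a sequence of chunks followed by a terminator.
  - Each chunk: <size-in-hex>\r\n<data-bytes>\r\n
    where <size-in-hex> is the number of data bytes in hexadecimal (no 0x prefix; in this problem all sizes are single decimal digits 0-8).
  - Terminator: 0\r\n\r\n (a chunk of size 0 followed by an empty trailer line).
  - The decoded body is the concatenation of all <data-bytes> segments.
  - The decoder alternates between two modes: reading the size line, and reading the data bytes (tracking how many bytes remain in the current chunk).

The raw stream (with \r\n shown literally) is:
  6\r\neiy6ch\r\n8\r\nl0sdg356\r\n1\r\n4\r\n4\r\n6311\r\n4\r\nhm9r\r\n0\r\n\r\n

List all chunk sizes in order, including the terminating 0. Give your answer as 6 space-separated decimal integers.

Answer: 6 8 1 4 4 0

Derivation:
Chunk 1: stream[0..1]='6' size=0x6=6, data at stream[3..9]='eiy6ch' -> body[0..6], body so far='eiy6ch'
Chunk 2: stream[11..12]='8' size=0x8=8, data at stream[14..22]='l0sdg356' -> body[6..14], body so far='eiy6chl0sdg356'
Chunk 3: stream[24..25]='1' size=0x1=1, data at stream[27..28]='4' -> body[14..15], body so far='eiy6chl0sdg3564'
Chunk 4: stream[30..31]='4' size=0x4=4, data at stream[33..37]='6311' -> body[15..19], body so far='eiy6chl0sdg35646311'
Chunk 5: stream[39..40]='4' size=0x4=4, data at stream[42..46]='hm9r' -> body[19..23], body so far='eiy6chl0sdg35646311hm9r'
Chunk 6: stream[48..49]='0' size=0 (terminator). Final body='eiy6chl0sdg35646311hm9r' (23 bytes)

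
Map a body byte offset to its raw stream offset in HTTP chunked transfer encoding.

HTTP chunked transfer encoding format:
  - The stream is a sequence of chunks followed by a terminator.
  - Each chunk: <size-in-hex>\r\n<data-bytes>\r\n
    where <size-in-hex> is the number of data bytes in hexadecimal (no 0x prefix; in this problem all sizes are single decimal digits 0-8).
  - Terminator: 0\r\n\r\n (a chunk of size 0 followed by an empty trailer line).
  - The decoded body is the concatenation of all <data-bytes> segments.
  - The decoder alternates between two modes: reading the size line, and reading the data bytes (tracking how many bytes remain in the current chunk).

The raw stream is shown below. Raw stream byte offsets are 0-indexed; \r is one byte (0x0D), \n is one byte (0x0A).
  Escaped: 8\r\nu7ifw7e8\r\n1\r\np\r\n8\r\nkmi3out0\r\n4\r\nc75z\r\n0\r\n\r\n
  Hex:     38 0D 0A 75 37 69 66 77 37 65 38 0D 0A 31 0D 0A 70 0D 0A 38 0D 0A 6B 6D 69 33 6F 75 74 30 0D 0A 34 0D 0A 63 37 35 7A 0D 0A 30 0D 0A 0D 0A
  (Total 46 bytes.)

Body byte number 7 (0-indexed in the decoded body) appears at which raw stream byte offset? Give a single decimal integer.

Chunk 1: stream[0..1]='8' size=0x8=8, data at stream[3..11]='u7ifw7e8' -> body[0..8], body so far='u7ifw7e8'
Chunk 2: stream[13..14]='1' size=0x1=1, data at stream[16..17]='p' -> body[8..9], body so far='u7ifw7e8p'
Chunk 3: stream[19..20]='8' size=0x8=8, data at stream[22..30]='kmi3out0' -> body[9..17], body so far='u7ifw7e8pkmi3out0'
Chunk 4: stream[32..33]='4' size=0x4=4, data at stream[35..39]='c75z' -> body[17..21], body so far='u7ifw7e8pkmi3out0c75z'
Chunk 5: stream[41..42]='0' size=0 (terminator). Final body='u7ifw7e8pkmi3out0c75z' (21 bytes)
Body byte 7 at stream offset 10

Answer: 10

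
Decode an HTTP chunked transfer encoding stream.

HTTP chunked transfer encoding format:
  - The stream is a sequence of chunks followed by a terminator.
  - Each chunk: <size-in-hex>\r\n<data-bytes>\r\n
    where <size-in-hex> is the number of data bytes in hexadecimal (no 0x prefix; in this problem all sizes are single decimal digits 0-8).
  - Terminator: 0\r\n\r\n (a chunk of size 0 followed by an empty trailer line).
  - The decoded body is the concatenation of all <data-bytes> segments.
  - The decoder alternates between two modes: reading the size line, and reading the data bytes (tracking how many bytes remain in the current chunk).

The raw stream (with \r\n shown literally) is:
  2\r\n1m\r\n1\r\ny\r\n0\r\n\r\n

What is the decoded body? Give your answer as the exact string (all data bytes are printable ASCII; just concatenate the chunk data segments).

Answer: 1my

Derivation:
Chunk 1: stream[0..1]='2' size=0x2=2, data at stream[3..5]='1m' -> body[0..2], body so far='1m'
Chunk 2: stream[7..8]='1' size=0x1=1, data at stream[10..11]='y' -> body[2..3], body so far='1my'
Chunk 3: stream[13..14]='0' size=0 (terminator). Final body='1my' (3 bytes)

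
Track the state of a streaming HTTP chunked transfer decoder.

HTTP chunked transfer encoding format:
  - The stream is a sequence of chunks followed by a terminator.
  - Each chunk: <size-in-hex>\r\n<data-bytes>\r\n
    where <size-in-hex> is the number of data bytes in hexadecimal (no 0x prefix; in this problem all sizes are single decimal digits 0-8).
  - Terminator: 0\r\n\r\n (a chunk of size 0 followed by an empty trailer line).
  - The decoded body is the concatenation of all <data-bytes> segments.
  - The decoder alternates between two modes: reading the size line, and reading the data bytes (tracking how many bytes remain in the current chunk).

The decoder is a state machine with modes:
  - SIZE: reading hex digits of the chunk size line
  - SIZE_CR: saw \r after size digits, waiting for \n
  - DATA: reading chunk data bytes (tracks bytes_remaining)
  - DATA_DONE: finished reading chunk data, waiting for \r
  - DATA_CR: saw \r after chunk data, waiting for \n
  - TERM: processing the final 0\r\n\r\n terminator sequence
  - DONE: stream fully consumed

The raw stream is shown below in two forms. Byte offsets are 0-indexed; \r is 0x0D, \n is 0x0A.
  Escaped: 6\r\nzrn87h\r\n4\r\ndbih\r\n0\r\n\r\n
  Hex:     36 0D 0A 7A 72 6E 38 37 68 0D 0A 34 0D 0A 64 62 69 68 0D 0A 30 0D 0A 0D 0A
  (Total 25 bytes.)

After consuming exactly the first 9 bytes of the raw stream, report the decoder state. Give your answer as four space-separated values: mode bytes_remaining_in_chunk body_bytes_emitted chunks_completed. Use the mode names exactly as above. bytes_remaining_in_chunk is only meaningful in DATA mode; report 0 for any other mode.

Byte 0 = '6': mode=SIZE remaining=0 emitted=0 chunks_done=0
Byte 1 = 0x0D: mode=SIZE_CR remaining=0 emitted=0 chunks_done=0
Byte 2 = 0x0A: mode=DATA remaining=6 emitted=0 chunks_done=0
Byte 3 = 'z': mode=DATA remaining=5 emitted=1 chunks_done=0
Byte 4 = 'r': mode=DATA remaining=4 emitted=2 chunks_done=0
Byte 5 = 'n': mode=DATA remaining=3 emitted=3 chunks_done=0
Byte 6 = '8': mode=DATA remaining=2 emitted=4 chunks_done=0
Byte 7 = '7': mode=DATA remaining=1 emitted=5 chunks_done=0
Byte 8 = 'h': mode=DATA_DONE remaining=0 emitted=6 chunks_done=0

Answer: DATA_DONE 0 6 0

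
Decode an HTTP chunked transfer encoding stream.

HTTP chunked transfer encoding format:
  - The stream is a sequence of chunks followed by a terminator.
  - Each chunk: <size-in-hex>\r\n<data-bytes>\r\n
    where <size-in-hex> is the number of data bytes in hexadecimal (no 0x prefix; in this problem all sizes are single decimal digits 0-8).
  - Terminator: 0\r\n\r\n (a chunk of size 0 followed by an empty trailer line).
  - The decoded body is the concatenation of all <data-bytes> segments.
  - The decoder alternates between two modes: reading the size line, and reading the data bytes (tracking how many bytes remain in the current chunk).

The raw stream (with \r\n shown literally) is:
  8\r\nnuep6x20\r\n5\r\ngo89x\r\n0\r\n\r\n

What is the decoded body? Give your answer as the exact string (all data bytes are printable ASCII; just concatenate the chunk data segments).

Answer: nuep6x20go89x

Derivation:
Chunk 1: stream[0..1]='8' size=0x8=8, data at stream[3..11]='nuep6x20' -> body[0..8], body so far='nuep6x20'
Chunk 2: stream[13..14]='5' size=0x5=5, data at stream[16..21]='go89x' -> body[8..13], body so far='nuep6x20go89x'
Chunk 3: stream[23..24]='0' size=0 (terminator). Final body='nuep6x20go89x' (13 bytes)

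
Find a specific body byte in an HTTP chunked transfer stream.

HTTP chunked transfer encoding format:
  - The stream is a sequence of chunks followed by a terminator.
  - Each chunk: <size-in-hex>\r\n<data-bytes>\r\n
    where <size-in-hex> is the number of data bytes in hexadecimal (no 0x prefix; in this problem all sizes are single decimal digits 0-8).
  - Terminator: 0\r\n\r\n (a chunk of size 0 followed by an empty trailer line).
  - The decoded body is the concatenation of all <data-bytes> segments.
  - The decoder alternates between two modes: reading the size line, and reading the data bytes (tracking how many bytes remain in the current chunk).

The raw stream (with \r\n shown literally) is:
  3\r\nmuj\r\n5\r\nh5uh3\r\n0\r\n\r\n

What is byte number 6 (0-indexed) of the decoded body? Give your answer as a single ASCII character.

Chunk 1: stream[0..1]='3' size=0x3=3, data at stream[3..6]='muj' -> body[0..3], body so far='muj'
Chunk 2: stream[8..9]='5' size=0x5=5, data at stream[11..16]='h5uh3' -> body[3..8], body so far='mujh5uh3'
Chunk 3: stream[18..19]='0' size=0 (terminator). Final body='mujh5uh3' (8 bytes)
Body byte 6 = 'h'

Answer: h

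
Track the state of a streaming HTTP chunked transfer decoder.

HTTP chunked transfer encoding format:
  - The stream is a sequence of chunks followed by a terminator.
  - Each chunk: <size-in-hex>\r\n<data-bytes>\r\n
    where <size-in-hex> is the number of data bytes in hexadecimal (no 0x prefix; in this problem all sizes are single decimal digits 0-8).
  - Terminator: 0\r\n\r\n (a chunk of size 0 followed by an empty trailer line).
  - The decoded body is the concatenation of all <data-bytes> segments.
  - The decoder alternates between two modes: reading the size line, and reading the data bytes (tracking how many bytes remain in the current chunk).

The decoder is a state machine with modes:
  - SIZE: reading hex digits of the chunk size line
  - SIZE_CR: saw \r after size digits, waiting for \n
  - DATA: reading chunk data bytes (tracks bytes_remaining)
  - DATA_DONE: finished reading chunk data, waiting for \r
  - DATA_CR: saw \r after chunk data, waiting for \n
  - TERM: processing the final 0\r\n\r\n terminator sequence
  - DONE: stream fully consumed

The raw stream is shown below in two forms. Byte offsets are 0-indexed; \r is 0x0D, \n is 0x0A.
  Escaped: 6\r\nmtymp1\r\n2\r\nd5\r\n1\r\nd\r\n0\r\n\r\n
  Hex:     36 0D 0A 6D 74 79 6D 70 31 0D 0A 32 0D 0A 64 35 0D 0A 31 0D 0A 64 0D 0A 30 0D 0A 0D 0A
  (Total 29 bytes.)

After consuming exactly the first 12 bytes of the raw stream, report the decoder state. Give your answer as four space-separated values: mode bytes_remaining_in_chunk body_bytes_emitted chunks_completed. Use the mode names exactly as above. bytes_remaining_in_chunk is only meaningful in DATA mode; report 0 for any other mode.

Byte 0 = '6': mode=SIZE remaining=0 emitted=0 chunks_done=0
Byte 1 = 0x0D: mode=SIZE_CR remaining=0 emitted=0 chunks_done=0
Byte 2 = 0x0A: mode=DATA remaining=6 emitted=0 chunks_done=0
Byte 3 = 'm': mode=DATA remaining=5 emitted=1 chunks_done=0
Byte 4 = 't': mode=DATA remaining=4 emitted=2 chunks_done=0
Byte 5 = 'y': mode=DATA remaining=3 emitted=3 chunks_done=0
Byte 6 = 'm': mode=DATA remaining=2 emitted=4 chunks_done=0
Byte 7 = 'p': mode=DATA remaining=1 emitted=5 chunks_done=0
Byte 8 = '1': mode=DATA_DONE remaining=0 emitted=6 chunks_done=0
Byte 9 = 0x0D: mode=DATA_CR remaining=0 emitted=6 chunks_done=0
Byte 10 = 0x0A: mode=SIZE remaining=0 emitted=6 chunks_done=1
Byte 11 = '2': mode=SIZE remaining=0 emitted=6 chunks_done=1

Answer: SIZE 0 6 1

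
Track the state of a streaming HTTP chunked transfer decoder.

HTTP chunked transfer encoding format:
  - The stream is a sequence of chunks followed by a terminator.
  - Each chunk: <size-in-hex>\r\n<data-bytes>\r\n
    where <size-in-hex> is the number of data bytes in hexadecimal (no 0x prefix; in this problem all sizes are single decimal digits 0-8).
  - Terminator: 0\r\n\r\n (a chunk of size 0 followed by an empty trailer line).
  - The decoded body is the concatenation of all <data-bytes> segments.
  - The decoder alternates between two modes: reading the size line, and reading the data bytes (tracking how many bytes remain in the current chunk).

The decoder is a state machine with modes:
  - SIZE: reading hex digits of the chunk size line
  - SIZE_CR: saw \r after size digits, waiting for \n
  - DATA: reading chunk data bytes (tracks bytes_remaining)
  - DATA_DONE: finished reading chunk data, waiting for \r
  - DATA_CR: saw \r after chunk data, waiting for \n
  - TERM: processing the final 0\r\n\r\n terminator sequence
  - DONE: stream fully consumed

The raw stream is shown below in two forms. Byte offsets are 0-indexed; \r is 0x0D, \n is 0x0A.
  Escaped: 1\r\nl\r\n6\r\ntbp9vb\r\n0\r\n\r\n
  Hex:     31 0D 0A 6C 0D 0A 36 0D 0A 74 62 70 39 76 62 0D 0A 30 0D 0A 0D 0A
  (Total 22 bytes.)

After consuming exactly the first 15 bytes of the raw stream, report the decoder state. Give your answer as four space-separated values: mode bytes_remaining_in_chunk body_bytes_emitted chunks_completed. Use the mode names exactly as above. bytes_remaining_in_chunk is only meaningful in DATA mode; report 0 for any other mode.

Answer: DATA_DONE 0 7 1

Derivation:
Byte 0 = '1': mode=SIZE remaining=0 emitted=0 chunks_done=0
Byte 1 = 0x0D: mode=SIZE_CR remaining=0 emitted=0 chunks_done=0
Byte 2 = 0x0A: mode=DATA remaining=1 emitted=0 chunks_done=0
Byte 3 = 'l': mode=DATA_DONE remaining=0 emitted=1 chunks_done=0
Byte 4 = 0x0D: mode=DATA_CR remaining=0 emitted=1 chunks_done=0
Byte 5 = 0x0A: mode=SIZE remaining=0 emitted=1 chunks_done=1
Byte 6 = '6': mode=SIZE remaining=0 emitted=1 chunks_done=1
Byte 7 = 0x0D: mode=SIZE_CR remaining=0 emitted=1 chunks_done=1
Byte 8 = 0x0A: mode=DATA remaining=6 emitted=1 chunks_done=1
Byte 9 = 't': mode=DATA remaining=5 emitted=2 chunks_done=1
Byte 10 = 'b': mode=DATA remaining=4 emitted=3 chunks_done=1
Byte 11 = 'p': mode=DATA remaining=3 emitted=4 chunks_done=1
Byte 12 = '9': mode=DATA remaining=2 emitted=5 chunks_done=1
Byte 13 = 'v': mode=DATA remaining=1 emitted=6 chunks_done=1
Byte 14 = 'b': mode=DATA_DONE remaining=0 emitted=7 chunks_done=1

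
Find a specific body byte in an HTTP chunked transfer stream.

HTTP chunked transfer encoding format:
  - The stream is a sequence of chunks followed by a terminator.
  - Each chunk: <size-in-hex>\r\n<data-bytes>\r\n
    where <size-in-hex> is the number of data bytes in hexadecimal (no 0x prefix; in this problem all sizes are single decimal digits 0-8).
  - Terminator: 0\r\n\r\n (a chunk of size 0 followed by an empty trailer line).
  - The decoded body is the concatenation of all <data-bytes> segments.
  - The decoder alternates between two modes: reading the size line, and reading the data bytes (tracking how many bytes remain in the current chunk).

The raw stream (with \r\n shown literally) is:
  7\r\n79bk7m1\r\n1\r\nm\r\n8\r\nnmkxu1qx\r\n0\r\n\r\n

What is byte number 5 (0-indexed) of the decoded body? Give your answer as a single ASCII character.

Answer: m

Derivation:
Chunk 1: stream[0..1]='7' size=0x7=7, data at stream[3..10]='79bk7m1' -> body[0..7], body so far='79bk7m1'
Chunk 2: stream[12..13]='1' size=0x1=1, data at stream[15..16]='m' -> body[7..8], body so far='79bk7m1m'
Chunk 3: stream[18..19]='8' size=0x8=8, data at stream[21..29]='nmkxu1qx' -> body[8..16], body so far='79bk7m1mnmkxu1qx'
Chunk 4: stream[31..32]='0' size=0 (terminator). Final body='79bk7m1mnmkxu1qx' (16 bytes)
Body byte 5 = 'm'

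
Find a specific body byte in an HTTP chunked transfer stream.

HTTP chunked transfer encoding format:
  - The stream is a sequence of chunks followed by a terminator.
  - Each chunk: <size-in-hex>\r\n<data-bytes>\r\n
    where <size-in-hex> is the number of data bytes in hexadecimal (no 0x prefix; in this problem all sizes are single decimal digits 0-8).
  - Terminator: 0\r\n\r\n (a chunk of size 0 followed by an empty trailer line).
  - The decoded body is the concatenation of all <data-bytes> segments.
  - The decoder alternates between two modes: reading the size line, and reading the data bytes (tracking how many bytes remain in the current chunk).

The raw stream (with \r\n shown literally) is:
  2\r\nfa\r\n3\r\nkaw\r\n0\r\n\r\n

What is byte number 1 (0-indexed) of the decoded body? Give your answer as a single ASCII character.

Chunk 1: stream[0..1]='2' size=0x2=2, data at stream[3..5]='fa' -> body[0..2], body so far='fa'
Chunk 2: stream[7..8]='3' size=0x3=3, data at stream[10..13]='kaw' -> body[2..5], body so far='fakaw'
Chunk 3: stream[15..16]='0' size=0 (terminator). Final body='fakaw' (5 bytes)
Body byte 1 = 'a'

Answer: a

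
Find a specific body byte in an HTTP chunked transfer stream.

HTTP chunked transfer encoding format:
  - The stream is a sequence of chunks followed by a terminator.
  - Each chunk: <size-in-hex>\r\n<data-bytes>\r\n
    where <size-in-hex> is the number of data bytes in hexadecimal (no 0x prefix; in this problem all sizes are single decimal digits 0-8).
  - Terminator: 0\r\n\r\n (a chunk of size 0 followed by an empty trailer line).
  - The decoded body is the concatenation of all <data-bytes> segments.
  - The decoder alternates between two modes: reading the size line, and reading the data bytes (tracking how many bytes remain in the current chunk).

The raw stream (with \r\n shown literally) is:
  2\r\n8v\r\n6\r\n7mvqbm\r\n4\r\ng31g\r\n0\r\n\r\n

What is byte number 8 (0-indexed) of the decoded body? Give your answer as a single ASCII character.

Answer: g

Derivation:
Chunk 1: stream[0..1]='2' size=0x2=2, data at stream[3..5]='8v' -> body[0..2], body so far='8v'
Chunk 2: stream[7..8]='6' size=0x6=6, data at stream[10..16]='7mvqbm' -> body[2..8], body so far='8v7mvqbm'
Chunk 3: stream[18..19]='4' size=0x4=4, data at stream[21..25]='g31g' -> body[8..12], body so far='8v7mvqbmg31g'
Chunk 4: stream[27..28]='0' size=0 (terminator). Final body='8v7mvqbmg31g' (12 bytes)
Body byte 8 = 'g'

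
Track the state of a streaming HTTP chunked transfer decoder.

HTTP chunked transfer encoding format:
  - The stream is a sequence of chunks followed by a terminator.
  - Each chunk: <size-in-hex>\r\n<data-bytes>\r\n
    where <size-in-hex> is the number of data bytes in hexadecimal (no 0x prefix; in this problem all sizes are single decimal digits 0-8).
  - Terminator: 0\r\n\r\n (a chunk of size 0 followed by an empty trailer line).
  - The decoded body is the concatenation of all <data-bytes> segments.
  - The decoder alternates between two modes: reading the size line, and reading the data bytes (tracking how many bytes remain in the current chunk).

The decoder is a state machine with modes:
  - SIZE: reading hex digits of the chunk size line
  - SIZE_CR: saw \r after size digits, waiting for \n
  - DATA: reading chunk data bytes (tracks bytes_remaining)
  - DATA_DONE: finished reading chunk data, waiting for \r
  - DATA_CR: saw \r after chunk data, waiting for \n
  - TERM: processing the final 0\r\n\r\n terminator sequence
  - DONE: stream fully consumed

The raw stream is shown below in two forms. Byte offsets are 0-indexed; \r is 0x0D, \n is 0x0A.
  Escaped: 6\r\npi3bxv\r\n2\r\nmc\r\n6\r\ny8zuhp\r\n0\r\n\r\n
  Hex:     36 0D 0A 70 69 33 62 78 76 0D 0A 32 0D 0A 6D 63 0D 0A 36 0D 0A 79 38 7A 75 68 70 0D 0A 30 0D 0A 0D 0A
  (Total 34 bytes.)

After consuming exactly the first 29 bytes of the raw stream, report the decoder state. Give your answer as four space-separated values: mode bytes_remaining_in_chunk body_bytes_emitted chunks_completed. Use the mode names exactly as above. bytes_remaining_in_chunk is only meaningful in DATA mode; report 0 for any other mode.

Answer: SIZE 0 14 3

Derivation:
Byte 0 = '6': mode=SIZE remaining=0 emitted=0 chunks_done=0
Byte 1 = 0x0D: mode=SIZE_CR remaining=0 emitted=0 chunks_done=0
Byte 2 = 0x0A: mode=DATA remaining=6 emitted=0 chunks_done=0
Byte 3 = 'p': mode=DATA remaining=5 emitted=1 chunks_done=0
Byte 4 = 'i': mode=DATA remaining=4 emitted=2 chunks_done=0
Byte 5 = '3': mode=DATA remaining=3 emitted=3 chunks_done=0
Byte 6 = 'b': mode=DATA remaining=2 emitted=4 chunks_done=0
Byte 7 = 'x': mode=DATA remaining=1 emitted=5 chunks_done=0
Byte 8 = 'v': mode=DATA_DONE remaining=0 emitted=6 chunks_done=0
Byte 9 = 0x0D: mode=DATA_CR remaining=0 emitted=6 chunks_done=0
Byte 10 = 0x0A: mode=SIZE remaining=0 emitted=6 chunks_done=1
Byte 11 = '2': mode=SIZE remaining=0 emitted=6 chunks_done=1
Byte 12 = 0x0D: mode=SIZE_CR remaining=0 emitted=6 chunks_done=1
Byte 13 = 0x0A: mode=DATA remaining=2 emitted=6 chunks_done=1
Byte 14 = 'm': mode=DATA remaining=1 emitted=7 chunks_done=1
Byte 15 = 'c': mode=DATA_DONE remaining=0 emitted=8 chunks_done=1
Byte 16 = 0x0D: mode=DATA_CR remaining=0 emitted=8 chunks_done=1
Byte 17 = 0x0A: mode=SIZE remaining=0 emitted=8 chunks_done=2
Byte 18 = '6': mode=SIZE remaining=0 emitted=8 chunks_done=2
Byte 19 = 0x0D: mode=SIZE_CR remaining=0 emitted=8 chunks_done=2
Byte 20 = 0x0A: mode=DATA remaining=6 emitted=8 chunks_done=2
Byte 21 = 'y': mode=DATA remaining=5 emitted=9 chunks_done=2
Byte 22 = '8': mode=DATA remaining=4 emitted=10 chunks_done=2
Byte 23 = 'z': mode=DATA remaining=3 emitted=11 chunks_done=2
Byte 24 = 'u': mode=DATA remaining=2 emitted=12 chunks_done=2
Byte 25 = 'h': mode=DATA remaining=1 emitted=13 chunks_done=2
Byte 26 = 'p': mode=DATA_DONE remaining=0 emitted=14 chunks_done=2
Byte 27 = 0x0D: mode=DATA_CR remaining=0 emitted=14 chunks_done=2
Byte 28 = 0x0A: mode=SIZE remaining=0 emitted=14 chunks_done=3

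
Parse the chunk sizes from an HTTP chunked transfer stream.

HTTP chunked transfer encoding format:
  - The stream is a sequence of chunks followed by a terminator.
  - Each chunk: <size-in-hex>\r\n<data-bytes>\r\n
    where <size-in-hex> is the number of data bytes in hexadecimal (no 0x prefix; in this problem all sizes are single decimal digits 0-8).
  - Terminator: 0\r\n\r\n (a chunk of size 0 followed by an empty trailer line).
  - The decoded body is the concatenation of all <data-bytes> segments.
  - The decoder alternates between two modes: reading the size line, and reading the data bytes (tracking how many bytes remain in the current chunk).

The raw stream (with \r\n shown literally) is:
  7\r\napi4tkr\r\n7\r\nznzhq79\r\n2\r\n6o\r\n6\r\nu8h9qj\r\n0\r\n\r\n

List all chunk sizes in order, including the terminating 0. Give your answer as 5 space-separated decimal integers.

Chunk 1: stream[0..1]='7' size=0x7=7, data at stream[3..10]='api4tkr' -> body[0..7], body so far='api4tkr'
Chunk 2: stream[12..13]='7' size=0x7=7, data at stream[15..22]='znzhq79' -> body[7..14], body so far='api4tkrznzhq79'
Chunk 3: stream[24..25]='2' size=0x2=2, data at stream[27..29]='6o' -> body[14..16], body so far='api4tkrznzhq796o'
Chunk 4: stream[31..32]='6' size=0x6=6, data at stream[34..40]='u8h9qj' -> body[16..22], body so far='api4tkrznzhq796ou8h9qj'
Chunk 5: stream[42..43]='0' size=0 (terminator). Final body='api4tkrznzhq796ou8h9qj' (22 bytes)

Answer: 7 7 2 6 0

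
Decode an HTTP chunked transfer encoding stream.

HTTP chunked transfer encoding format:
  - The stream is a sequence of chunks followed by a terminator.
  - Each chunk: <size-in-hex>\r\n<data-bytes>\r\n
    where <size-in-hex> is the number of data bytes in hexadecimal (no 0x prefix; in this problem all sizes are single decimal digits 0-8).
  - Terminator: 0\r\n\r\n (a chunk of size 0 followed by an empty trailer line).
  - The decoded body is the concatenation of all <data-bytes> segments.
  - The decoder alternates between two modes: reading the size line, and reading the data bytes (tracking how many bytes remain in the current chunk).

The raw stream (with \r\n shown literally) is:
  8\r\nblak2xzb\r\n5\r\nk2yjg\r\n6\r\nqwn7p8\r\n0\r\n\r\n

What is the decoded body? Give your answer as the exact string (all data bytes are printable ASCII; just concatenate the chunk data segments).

Answer: blak2xzbk2yjgqwn7p8

Derivation:
Chunk 1: stream[0..1]='8' size=0x8=8, data at stream[3..11]='blak2xzb' -> body[0..8], body so far='blak2xzb'
Chunk 2: stream[13..14]='5' size=0x5=5, data at stream[16..21]='k2yjg' -> body[8..13], body so far='blak2xzbk2yjg'
Chunk 3: stream[23..24]='6' size=0x6=6, data at stream[26..32]='qwn7p8' -> body[13..19], body so far='blak2xzbk2yjgqwn7p8'
Chunk 4: stream[34..35]='0' size=0 (terminator). Final body='blak2xzbk2yjgqwn7p8' (19 bytes)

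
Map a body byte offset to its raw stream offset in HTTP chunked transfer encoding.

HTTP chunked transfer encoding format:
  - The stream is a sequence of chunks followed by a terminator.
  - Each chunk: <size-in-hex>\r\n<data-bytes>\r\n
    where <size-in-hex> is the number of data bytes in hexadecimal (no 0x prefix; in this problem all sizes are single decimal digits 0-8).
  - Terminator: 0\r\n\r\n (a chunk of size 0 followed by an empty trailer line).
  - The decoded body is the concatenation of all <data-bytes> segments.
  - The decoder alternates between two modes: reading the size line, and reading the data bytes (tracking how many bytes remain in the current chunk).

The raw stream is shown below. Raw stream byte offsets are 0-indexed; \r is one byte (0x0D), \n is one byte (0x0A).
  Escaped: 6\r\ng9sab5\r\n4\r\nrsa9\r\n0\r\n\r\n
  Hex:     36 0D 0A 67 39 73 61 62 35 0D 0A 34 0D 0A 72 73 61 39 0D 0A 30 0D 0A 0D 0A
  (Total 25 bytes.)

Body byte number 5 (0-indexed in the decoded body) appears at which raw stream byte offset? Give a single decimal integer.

Answer: 8

Derivation:
Chunk 1: stream[0..1]='6' size=0x6=6, data at stream[3..9]='g9sab5' -> body[0..6], body so far='g9sab5'
Chunk 2: stream[11..12]='4' size=0x4=4, data at stream[14..18]='rsa9' -> body[6..10], body so far='g9sab5rsa9'
Chunk 3: stream[20..21]='0' size=0 (terminator). Final body='g9sab5rsa9' (10 bytes)
Body byte 5 at stream offset 8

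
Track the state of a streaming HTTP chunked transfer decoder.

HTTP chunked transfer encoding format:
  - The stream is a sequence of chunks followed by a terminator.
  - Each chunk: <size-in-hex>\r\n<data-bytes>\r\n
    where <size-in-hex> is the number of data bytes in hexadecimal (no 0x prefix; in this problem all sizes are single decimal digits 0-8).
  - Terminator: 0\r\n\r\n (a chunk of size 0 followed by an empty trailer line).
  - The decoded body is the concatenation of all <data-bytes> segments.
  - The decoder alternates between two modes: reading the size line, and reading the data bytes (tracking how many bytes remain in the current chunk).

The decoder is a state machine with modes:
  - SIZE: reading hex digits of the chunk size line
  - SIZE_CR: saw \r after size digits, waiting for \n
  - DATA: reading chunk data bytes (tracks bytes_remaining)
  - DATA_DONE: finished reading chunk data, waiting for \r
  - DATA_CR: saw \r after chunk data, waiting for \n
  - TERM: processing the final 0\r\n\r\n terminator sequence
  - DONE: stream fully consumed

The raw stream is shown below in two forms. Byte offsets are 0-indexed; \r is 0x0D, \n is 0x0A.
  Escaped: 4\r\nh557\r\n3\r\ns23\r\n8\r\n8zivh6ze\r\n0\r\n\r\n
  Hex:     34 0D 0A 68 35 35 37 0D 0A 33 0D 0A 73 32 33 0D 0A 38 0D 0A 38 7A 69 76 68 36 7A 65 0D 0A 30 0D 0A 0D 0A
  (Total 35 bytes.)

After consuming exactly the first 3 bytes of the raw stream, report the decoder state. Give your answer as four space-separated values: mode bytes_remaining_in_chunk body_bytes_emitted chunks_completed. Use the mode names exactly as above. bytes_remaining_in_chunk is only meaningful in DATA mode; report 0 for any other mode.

Answer: DATA 4 0 0

Derivation:
Byte 0 = '4': mode=SIZE remaining=0 emitted=0 chunks_done=0
Byte 1 = 0x0D: mode=SIZE_CR remaining=0 emitted=0 chunks_done=0
Byte 2 = 0x0A: mode=DATA remaining=4 emitted=0 chunks_done=0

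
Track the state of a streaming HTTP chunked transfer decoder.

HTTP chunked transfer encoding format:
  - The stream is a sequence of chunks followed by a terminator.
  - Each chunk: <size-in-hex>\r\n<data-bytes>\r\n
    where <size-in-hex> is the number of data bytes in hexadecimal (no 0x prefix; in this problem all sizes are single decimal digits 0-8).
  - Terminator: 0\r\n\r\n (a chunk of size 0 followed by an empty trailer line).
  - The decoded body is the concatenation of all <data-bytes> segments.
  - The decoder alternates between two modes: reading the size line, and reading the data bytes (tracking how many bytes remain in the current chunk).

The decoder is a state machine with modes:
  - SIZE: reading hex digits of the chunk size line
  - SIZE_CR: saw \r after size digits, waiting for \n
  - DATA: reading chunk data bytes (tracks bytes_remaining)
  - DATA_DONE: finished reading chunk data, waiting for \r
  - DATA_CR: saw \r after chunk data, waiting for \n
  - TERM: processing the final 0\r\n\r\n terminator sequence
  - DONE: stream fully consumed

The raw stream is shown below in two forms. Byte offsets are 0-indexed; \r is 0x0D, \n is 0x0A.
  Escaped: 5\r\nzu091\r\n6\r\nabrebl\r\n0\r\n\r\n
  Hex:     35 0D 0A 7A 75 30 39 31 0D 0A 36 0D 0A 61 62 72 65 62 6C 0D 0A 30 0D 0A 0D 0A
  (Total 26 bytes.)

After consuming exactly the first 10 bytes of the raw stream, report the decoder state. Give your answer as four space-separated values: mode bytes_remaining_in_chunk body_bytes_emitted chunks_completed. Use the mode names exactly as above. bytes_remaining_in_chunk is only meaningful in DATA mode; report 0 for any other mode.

Byte 0 = '5': mode=SIZE remaining=0 emitted=0 chunks_done=0
Byte 1 = 0x0D: mode=SIZE_CR remaining=0 emitted=0 chunks_done=0
Byte 2 = 0x0A: mode=DATA remaining=5 emitted=0 chunks_done=0
Byte 3 = 'z': mode=DATA remaining=4 emitted=1 chunks_done=0
Byte 4 = 'u': mode=DATA remaining=3 emitted=2 chunks_done=0
Byte 5 = '0': mode=DATA remaining=2 emitted=3 chunks_done=0
Byte 6 = '9': mode=DATA remaining=1 emitted=4 chunks_done=0
Byte 7 = '1': mode=DATA_DONE remaining=0 emitted=5 chunks_done=0
Byte 8 = 0x0D: mode=DATA_CR remaining=0 emitted=5 chunks_done=0
Byte 9 = 0x0A: mode=SIZE remaining=0 emitted=5 chunks_done=1

Answer: SIZE 0 5 1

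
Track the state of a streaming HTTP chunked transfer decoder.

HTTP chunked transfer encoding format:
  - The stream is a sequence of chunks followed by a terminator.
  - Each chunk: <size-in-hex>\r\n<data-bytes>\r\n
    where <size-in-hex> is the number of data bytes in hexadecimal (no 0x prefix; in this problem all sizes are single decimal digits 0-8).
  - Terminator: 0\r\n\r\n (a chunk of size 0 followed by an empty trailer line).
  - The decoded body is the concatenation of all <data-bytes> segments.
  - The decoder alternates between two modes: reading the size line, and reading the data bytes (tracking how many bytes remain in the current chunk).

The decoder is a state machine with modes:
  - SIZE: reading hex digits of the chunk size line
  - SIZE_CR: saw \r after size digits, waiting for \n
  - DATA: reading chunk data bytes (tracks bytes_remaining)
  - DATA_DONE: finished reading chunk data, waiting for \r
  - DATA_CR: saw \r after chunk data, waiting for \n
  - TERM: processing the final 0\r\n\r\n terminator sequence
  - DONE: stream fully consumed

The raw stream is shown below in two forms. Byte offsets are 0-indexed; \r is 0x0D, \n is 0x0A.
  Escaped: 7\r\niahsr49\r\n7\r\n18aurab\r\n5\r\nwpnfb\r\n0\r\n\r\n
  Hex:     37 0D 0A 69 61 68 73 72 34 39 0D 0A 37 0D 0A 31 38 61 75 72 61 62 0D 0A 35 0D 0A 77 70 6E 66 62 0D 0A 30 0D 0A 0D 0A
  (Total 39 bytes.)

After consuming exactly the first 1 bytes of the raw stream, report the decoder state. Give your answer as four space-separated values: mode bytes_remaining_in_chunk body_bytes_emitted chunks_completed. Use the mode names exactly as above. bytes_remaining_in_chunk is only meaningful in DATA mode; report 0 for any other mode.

Byte 0 = '7': mode=SIZE remaining=0 emitted=0 chunks_done=0

Answer: SIZE 0 0 0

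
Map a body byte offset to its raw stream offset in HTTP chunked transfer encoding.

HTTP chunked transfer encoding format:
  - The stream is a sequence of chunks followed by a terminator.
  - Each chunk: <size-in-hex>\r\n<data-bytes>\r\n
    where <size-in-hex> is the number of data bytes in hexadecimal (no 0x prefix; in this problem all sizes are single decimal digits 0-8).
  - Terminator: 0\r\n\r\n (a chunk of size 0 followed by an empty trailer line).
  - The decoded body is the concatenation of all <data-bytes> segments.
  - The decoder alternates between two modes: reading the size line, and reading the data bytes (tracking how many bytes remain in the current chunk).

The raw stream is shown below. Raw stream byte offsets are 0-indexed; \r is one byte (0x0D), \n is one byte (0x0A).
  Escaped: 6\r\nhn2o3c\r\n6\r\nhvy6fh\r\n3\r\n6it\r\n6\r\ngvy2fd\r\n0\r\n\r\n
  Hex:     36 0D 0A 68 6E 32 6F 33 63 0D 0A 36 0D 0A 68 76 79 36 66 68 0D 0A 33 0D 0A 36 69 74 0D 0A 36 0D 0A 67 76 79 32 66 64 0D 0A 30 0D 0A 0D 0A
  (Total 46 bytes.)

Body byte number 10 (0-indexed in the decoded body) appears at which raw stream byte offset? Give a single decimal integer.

Answer: 18

Derivation:
Chunk 1: stream[0..1]='6' size=0x6=6, data at stream[3..9]='hn2o3c' -> body[0..6], body so far='hn2o3c'
Chunk 2: stream[11..12]='6' size=0x6=6, data at stream[14..20]='hvy6fh' -> body[6..12], body so far='hn2o3chvy6fh'
Chunk 3: stream[22..23]='3' size=0x3=3, data at stream[25..28]='6it' -> body[12..15], body so far='hn2o3chvy6fh6it'
Chunk 4: stream[30..31]='6' size=0x6=6, data at stream[33..39]='gvy2fd' -> body[15..21], body so far='hn2o3chvy6fh6itgvy2fd'
Chunk 5: stream[41..42]='0' size=0 (terminator). Final body='hn2o3chvy6fh6itgvy2fd' (21 bytes)
Body byte 10 at stream offset 18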